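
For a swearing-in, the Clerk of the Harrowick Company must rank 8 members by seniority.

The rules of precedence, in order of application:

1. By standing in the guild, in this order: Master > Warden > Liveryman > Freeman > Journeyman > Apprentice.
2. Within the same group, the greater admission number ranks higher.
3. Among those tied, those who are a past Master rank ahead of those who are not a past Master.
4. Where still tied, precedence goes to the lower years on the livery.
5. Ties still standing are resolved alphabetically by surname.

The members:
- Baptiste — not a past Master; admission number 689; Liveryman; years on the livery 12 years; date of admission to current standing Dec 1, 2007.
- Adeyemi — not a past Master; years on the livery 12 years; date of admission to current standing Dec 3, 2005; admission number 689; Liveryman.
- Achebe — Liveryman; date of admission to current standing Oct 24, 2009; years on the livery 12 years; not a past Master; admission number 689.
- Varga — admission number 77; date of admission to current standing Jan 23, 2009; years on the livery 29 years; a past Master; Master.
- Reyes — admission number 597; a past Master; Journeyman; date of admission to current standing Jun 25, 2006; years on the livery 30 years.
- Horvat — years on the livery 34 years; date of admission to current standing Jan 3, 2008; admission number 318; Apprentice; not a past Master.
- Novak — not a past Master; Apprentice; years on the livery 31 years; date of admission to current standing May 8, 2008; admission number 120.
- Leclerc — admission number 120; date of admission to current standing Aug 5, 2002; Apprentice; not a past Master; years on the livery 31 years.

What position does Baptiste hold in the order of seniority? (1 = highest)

By standing in the guild: Varga (Master); then Achebe, Adeyemi and Baptiste (Liveryman); then Reyes (Journeyman); then Horvat, Leclerc and Novak (Apprentice).
Achebe, Adeyemi and Baptiste all have admission number 689, so the next rule applies.
Achebe, Adeyemi and Baptiste are each not a past Master, so the next rule applies.
Achebe, Adeyemi and Baptiste all have years on the livery 12 years, so the next rule applies.
Among Achebe, Adeyemi and Baptiste, alphabetically by surname: Achebe before Adeyemi before Baptiste.
Among Horvat, Leclerc and Novak, by admission number (higher first): Horvat (318) before Leclerc and Novak (120).
Leclerc and Novak are each not a past Master, so the next rule applies.
Leclerc and Novak both have years on the livery 31 years, so the next rule applies.
Among Leclerc and Novak, alphabetically by surname: Leclerc before Novak.
Order: Varga, Achebe, Adeyemi, Baptiste, Reyes, Horvat, Leclerc, Novak. So position 4.

4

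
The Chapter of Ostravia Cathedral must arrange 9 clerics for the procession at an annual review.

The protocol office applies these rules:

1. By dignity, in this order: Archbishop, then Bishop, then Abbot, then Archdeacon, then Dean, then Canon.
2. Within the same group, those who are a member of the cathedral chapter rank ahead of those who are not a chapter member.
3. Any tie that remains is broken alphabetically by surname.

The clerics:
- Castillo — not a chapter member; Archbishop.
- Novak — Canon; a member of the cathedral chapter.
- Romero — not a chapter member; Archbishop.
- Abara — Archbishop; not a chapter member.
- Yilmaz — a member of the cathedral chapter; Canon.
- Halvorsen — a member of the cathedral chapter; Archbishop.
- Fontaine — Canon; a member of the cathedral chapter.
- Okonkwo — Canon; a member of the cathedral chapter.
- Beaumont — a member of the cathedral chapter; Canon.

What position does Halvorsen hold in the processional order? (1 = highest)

1

By dignity: Halvorsen, Abara, Castillo and Romero (Archbishop); then Beaumont, Fontaine, Novak, Okonkwo and Yilmaz (Canon).
Among Halvorsen, Abara, Castillo and Romero, a member of the cathedral chapter before not a chapter member: Halvorsen (a member of the cathedral chapter) before Abara, Castillo and Romero (not a chapter member).
Among Abara, Castillo and Romero, alphabetically by surname: Abara before Castillo before Romero.
Beaumont, Fontaine, Novak, Okonkwo and Yilmaz are each a member of the cathedral chapter, so the next rule applies.
Among Beaumont, Fontaine, Novak, Okonkwo and Yilmaz, alphabetically by surname: Beaumont before Fontaine before Novak before Okonkwo before Yilmaz.
Order: Halvorsen, Abara, Castillo, Romero, Beaumont, Fontaine, Novak, Okonkwo, Yilmaz. So position 1.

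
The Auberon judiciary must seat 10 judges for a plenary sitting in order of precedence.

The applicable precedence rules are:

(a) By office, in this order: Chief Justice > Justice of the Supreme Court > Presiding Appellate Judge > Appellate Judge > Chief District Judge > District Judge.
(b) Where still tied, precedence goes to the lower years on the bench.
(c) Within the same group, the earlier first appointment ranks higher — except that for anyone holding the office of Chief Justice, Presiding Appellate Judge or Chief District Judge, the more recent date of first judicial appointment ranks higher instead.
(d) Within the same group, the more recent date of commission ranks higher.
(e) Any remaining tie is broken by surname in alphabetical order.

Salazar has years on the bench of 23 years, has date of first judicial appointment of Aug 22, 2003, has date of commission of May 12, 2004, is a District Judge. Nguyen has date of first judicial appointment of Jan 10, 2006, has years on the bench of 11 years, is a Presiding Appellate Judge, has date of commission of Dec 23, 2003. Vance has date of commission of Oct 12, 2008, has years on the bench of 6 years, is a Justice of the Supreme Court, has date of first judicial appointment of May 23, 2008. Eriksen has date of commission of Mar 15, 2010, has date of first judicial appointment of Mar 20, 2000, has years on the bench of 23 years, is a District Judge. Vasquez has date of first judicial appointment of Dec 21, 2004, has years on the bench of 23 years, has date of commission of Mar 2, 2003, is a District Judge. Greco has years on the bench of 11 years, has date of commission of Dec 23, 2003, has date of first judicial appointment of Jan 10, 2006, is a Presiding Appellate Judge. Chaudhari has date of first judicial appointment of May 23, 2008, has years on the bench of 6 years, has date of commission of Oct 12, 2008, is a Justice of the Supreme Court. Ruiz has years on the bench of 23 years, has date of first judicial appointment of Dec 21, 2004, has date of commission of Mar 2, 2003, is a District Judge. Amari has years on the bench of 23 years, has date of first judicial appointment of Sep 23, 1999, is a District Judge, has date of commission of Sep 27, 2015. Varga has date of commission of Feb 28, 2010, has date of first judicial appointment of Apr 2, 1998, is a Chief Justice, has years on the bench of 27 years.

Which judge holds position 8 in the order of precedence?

By office: Varga (Chief Justice); then Chaudhari and Vance (Justice of the Supreme Court); then Greco and Nguyen (Presiding Appellate Judge); then Amari, Eriksen, Salazar, Ruiz and Vasquez (District Judge).
Chaudhari and Vance both have years on the bench 6 years, so the next rule applies.
Chaudhari and Vance both have date of first judicial appointment May 23, 2008, so the next rule applies.
Chaudhari and Vance both have date of commission Oct 12, 2008, so the next rule applies.
Among Chaudhari and Vance, alphabetically by surname: Chaudhari before Vance.
Greco and Nguyen both have years on the bench 11 years, so the next rule applies.
Greco and Nguyen both have date of first judicial appointment Jan 10, 2006, so the next rule applies.
Greco and Nguyen both have date of commission Dec 23, 2003, so the next rule applies.
Among Greco and Nguyen, alphabetically by surname: Greco before Nguyen.
Amari, Eriksen, Salazar, Ruiz and Vasquez all have years on the bench 23 years, so the next rule applies.
Among Amari, Eriksen, Salazar, Ruiz and Vasquez, by date of first judicial appointment (earlier first): Amari (Sep 23, 1999) before Eriksen (Mar 20, 2000) before Salazar (Aug 22, 2003) before Ruiz and Vasquez (Dec 21, 2004).
Ruiz and Vasquez both have date of commission Mar 2, 2003, so the next rule applies.
Among Ruiz and Vasquez, alphabetically by surname: Ruiz before Vasquez.
Order: Varga, Chaudhari, Vance, Greco, Nguyen, Amari, Eriksen, Salazar, Ruiz, Vasquez.

Salazar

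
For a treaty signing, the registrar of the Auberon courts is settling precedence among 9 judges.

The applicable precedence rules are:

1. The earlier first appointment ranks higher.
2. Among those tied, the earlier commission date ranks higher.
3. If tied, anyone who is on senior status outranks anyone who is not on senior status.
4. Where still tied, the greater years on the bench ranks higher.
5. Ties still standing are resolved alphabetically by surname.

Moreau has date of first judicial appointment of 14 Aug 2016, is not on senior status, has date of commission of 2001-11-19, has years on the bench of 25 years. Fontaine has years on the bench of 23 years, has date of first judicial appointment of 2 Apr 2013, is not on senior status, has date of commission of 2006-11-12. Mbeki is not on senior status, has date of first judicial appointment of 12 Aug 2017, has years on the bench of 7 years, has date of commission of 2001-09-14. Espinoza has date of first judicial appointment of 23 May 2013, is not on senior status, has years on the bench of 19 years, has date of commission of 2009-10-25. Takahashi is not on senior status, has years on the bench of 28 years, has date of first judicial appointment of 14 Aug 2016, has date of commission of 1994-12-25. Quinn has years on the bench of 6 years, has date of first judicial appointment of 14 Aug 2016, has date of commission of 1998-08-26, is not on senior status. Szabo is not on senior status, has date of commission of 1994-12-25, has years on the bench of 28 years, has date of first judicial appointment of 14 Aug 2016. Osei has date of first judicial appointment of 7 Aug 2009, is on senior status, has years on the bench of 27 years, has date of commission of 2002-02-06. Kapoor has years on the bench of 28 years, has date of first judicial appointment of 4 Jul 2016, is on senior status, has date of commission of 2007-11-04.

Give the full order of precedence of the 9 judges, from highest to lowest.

By date of first judicial appointment (earlier first): Osei (7 Aug 2009); then Fontaine (2 Apr 2013); then Espinoza (23 May 2013); then Kapoor (4 Jul 2016); then Szabo, Takahashi, Quinn and Moreau (each 14 Aug 2016); then Mbeki (12 Aug 2017).
Among Szabo, Takahashi, Quinn and Moreau, by date of commission (earlier first): Szabo and Takahashi (1994-12-25) before Quinn (1998-08-26) before Moreau (2001-11-19).
Szabo and Takahashi are each not on senior status, so the next rule applies.
Szabo and Takahashi both have years on the bench 28 years, so the next rule applies.
Among Szabo and Takahashi, alphabetically by surname: Szabo before Takahashi.
Full order: Osei, Fontaine, Espinoza, Kapoor, Szabo, Takahashi, Quinn, Moreau, Mbeki.

Osei, Fontaine, Espinoza, Kapoor, Szabo, Takahashi, Quinn, Moreau, Mbeki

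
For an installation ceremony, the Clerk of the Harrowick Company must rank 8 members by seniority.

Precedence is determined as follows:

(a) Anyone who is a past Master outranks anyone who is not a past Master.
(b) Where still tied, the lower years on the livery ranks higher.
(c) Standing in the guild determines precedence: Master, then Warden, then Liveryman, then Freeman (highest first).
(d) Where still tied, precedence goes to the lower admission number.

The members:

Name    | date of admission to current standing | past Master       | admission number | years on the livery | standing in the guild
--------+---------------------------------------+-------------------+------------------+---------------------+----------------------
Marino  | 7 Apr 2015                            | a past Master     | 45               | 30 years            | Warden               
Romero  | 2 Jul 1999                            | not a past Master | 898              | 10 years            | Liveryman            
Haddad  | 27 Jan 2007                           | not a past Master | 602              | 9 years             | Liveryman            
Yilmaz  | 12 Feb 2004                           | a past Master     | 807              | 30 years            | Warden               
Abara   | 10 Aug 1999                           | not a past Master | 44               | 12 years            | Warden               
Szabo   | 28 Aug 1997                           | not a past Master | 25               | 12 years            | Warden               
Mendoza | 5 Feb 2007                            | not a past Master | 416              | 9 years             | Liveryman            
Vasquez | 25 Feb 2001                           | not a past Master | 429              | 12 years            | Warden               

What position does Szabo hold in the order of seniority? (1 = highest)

6

By the first rule: Marino and Yilmaz (both a past Master); then Mendoza, Haddad, Romero, Szabo, Abara and Vasquez (each not a past Master).
Marino and Yilmaz both have years on the livery 30 years, so the next rule applies.
Marino and Yilmaz are each Warden, so the next rule applies.
Among Marino and Yilmaz, by admission number (lower first): Marino (45) before Yilmaz (807).
Among Mendoza, Haddad, Romero, Szabo, Abara and Vasquez, by years on the livery (lower first): Mendoza and Haddad (9 years) before Romero (10 years) before Szabo, Abara and Vasquez (12 years).
Mendoza and Haddad are each Liveryman, so the next rule applies.
Among Mendoza and Haddad, by admission number (lower first): Mendoza (416) before Haddad (602).
Szabo, Abara and Vasquez are each Warden, so the next rule applies.
Among Szabo, Abara and Vasquez, by admission number (lower first): Szabo (25) before Abara (44) before Vasquez (429).
Order: Marino, Yilmaz, Mendoza, Haddad, Romero, Szabo, Abara, Vasquez. So position 6.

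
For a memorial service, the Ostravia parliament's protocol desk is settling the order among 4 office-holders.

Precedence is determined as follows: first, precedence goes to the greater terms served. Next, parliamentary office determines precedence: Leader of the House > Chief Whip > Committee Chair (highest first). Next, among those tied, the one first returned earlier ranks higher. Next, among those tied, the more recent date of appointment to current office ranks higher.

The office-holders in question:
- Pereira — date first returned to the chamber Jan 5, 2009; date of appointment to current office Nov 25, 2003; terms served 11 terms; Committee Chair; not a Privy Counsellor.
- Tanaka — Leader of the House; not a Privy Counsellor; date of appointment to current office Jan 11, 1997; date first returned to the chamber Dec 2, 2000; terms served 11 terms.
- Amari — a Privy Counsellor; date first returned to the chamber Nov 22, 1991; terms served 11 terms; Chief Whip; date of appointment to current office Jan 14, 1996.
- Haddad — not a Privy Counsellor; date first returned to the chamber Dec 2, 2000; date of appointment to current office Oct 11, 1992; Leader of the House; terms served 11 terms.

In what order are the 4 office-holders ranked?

By terms served (higher first): Tanaka, Haddad, Amari and Pereira (each 11 terms).
Among Tanaka, Haddad, Amari and Pereira, by parliamentary office: Tanaka and Haddad (Leader of the House) before Amari (Chief Whip) before Pereira (Committee Chair).
Tanaka and Haddad both have date first returned to the chamber Dec 2, 2000, so the next rule applies.
Among Tanaka and Haddad, by date of appointment to current office (later first): Tanaka (Jan 11, 1997) before Haddad (Oct 11, 1992).
Full order: Tanaka, Haddad, Amari, Pereira.

Tanaka, Haddad, Amari, Pereira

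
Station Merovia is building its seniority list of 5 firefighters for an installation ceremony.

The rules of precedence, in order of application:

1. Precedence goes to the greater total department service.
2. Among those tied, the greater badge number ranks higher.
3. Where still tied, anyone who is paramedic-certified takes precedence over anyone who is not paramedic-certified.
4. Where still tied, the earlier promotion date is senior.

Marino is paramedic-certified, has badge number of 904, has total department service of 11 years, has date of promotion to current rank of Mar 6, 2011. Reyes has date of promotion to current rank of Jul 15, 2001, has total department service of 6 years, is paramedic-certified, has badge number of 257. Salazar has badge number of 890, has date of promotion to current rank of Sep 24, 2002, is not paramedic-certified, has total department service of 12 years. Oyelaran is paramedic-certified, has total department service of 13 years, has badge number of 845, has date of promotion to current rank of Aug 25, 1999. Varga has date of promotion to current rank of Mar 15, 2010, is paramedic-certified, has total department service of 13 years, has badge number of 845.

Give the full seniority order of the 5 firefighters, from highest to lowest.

By total department service (higher first): Oyelaran and Varga (both 13 years); then Salazar (12 years); then Marino (11 years); then Reyes (6 years).
Oyelaran and Varga both have badge number 845, so the next rule applies.
Oyelaran and Varga are each paramedic-certified, so the next rule applies.
Among Oyelaran and Varga, by date of promotion to current rank (earlier first): Oyelaran (Aug 25, 1999) before Varga (Mar 15, 2010).
Full order: Oyelaran, Varga, Salazar, Marino, Reyes.

Oyelaran, Varga, Salazar, Marino, Reyes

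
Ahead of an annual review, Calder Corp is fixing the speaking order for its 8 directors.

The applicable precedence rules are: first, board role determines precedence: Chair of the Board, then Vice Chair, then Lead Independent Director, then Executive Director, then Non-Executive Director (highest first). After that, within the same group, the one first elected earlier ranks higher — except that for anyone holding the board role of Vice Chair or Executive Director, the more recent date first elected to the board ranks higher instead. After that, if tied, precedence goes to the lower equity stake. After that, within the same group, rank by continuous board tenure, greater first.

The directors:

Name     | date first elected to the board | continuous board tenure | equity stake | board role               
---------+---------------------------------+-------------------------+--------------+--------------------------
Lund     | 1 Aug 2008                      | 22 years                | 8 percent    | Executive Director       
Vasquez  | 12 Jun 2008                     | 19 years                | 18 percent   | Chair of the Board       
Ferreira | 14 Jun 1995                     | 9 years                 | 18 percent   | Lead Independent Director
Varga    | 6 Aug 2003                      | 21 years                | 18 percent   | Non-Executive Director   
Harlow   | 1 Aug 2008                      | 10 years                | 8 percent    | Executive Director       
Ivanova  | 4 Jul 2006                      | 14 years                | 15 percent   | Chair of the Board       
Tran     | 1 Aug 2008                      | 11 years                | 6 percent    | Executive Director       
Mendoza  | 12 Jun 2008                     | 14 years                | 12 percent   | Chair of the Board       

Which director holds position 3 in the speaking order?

By board role: Ivanova, Mendoza and Vasquez (Chair of the Board); then Ferreira (Lead Independent Director); then Tran, Lund and Harlow (Executive Director); then Varga (Non-Executive Director).
Among Ivanova, Mendoza and Vasquez, by date first elected to the board (earlier first): Ivanova (4 Jul 2006) before Mendoza and Vasquez (12 Jun 2008).
Among Mendoza and Vasquez, by equity stake (lower first): Mendoza (12 percent) before Vasquez (18 percent).
Tran, Lund and Harlow all have date first elected to the board 1 Aug 2008, so the next rule applies.
Among Tran, Lund and Harlow, by equity stake (lower first): Tran (6 percent) before Lund and Harlow (8 percent).
Among Lund and Harlow, by continuous board tenure (higher first): Lund (22 years) before Harlow (10 years).
Order: Ivanova, Mendoza, Vasquez, Ferreira, Tran, Lund, Harlow, Varga.

Vasquez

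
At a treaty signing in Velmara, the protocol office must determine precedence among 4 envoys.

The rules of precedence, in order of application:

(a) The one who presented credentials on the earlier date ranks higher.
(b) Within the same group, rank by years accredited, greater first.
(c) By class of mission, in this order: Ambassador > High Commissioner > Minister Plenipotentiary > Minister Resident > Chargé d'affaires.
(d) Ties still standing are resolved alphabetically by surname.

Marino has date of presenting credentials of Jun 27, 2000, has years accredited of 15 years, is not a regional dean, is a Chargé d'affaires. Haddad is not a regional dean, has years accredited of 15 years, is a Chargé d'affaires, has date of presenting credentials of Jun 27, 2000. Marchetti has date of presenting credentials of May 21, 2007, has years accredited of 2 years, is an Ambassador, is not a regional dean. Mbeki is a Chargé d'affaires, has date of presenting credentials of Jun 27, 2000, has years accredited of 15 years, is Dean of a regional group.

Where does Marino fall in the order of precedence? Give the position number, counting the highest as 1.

2

By date of presenting credentials (earlier first): Haddad, Marino and Mbeki (each Jun 27, 2000); then Marchetti (May 21, 2007).
Haddad, Marino and Mbeki all have years accredited 15 years, so the next rule applies.
Haddad, Marino and Mbeki are each Chargé d'affaires, so the next rule applies.
Among Haddad, Marino and Mbeki, alphabetically by surname: Haddad before Marino before Mbeki.
Order: Haddad, Marino, Mbeki, Marchetti. So position 2.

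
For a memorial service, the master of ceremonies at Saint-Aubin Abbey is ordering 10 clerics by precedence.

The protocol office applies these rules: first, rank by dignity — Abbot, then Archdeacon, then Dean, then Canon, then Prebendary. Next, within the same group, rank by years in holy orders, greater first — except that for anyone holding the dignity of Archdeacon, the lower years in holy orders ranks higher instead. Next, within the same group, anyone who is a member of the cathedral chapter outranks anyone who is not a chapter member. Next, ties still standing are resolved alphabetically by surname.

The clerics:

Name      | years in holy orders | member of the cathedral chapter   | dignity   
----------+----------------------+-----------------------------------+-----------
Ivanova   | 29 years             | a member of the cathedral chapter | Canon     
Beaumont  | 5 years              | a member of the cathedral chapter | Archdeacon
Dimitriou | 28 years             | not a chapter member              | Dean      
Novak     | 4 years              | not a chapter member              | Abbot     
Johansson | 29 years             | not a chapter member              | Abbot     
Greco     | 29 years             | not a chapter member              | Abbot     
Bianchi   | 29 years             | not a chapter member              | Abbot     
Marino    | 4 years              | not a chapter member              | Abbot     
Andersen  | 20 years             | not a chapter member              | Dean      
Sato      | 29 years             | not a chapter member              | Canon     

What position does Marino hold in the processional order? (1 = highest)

4

By dignity: Bianchi, Greco, Johansson, Marino and Novak (Abbot); then Beaumont (Archdeacon); then Dimitriou and Andersen (Dean); then Ivanova and Sato (Canon).
Among Bianchi, Greco, Johansson, Marino and Novak, by years in holy orders (higher first): Bianchi, Greco and Johansson (29 years) before Marino and Novak (4 years).
Bianchi, Greco and Johansson are each not a chapter member, so the next rule applies.
Among Bianchi, Greco and Johansson, alphabetically by surname: Bianchi before Greco before Johansson.
Marino and Novak are each not a chapter member, so the next rule applies.
Among Marino and Novak, alphabetically by surname: Marino before Novak.
Among Dimitriou and Andersen, by years in holy orders (higher first): Dimitriou (28 years) before Andersen (20 years).
Ivanova and Sato both have years in holy orders 29 years, so the next rule applies.
Among Ivanova and Sato, a member of the cathedral chapter before not a chapter member: Ivanova (a member of the cathedral chapter) before Sato (not a chapter member).
Order: Bianchi, Greco, Johansson, Marino, Novak, Beaumont, Dimitriou, Andersen, Ivanova, Sato. So position 4.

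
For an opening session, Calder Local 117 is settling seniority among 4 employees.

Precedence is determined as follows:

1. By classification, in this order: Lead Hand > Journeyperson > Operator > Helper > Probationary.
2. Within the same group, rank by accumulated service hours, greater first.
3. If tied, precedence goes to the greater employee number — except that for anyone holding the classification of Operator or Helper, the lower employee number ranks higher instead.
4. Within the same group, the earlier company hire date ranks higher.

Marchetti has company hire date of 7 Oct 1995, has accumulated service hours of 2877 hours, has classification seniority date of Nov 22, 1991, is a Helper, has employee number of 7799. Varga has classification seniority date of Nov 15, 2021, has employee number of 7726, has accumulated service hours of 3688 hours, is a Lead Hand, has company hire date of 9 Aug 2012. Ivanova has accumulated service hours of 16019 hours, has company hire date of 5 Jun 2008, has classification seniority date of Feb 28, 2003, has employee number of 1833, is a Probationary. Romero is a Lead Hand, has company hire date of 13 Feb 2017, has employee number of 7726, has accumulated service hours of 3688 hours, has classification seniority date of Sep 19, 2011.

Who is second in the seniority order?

Romero

By classification: Varga and Romero (Lead Hand); then Marchetti (Helper); then Ivanova (Probationary).
Varga and Romero both have accumulated service hours 3688 hours, so the next rule applies.
Varga and Romero both have employee number 7726, so the next rule applies.
Among Varga and Romero, by company hire date (earlier first): Varga (9 Aug 2012) before Romero (13 Feb 2017).
Order: Varga, Romero, Marchetti, Ivanova.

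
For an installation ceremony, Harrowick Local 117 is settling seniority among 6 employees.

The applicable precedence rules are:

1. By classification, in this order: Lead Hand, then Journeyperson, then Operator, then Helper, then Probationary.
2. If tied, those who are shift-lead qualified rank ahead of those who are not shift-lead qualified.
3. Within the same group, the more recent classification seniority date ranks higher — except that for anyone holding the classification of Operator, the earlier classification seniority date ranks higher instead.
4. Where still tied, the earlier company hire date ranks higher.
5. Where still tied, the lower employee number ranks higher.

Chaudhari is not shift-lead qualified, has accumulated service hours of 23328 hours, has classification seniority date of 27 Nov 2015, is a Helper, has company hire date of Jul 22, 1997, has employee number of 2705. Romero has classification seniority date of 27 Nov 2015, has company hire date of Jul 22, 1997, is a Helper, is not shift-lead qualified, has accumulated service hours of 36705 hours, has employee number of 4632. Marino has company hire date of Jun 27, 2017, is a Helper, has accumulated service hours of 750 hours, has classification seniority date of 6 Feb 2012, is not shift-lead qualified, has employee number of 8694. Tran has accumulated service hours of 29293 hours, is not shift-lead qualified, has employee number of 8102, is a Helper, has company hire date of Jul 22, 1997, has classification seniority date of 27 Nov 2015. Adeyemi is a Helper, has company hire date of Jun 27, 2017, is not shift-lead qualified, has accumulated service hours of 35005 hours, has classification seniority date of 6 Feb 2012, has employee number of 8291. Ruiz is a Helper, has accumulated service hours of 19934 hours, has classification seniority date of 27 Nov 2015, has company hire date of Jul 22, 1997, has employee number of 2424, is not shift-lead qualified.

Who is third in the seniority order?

By classification: Ruiz, Chaudhari, Romero, Tran, Adeyemi and Marino (Helper).
Ruiz, Chaudhari, Romero, Tran, Adeyemi and Marino are each not shift-lead qualified, so the next rule applies.
Among Ruiz, Chaudhari, Romero, Tran, Adeyemi and Marino, by classification seniority date (later first): Ruiz, Chaudhari, Romero and Tran (27 Nov 2015) before Adeyemi and Marino (6 Feb 2012).
Ruiz, Chaudhari, Romero and Tran all have company hire date Jul 22, 1997, so the next rule applies.
Among Ruiz, Chaudhari, Romero and Tran, by employee number (lower first): Ruiz (2424) before Chaudhari (2705) before Romero (4632) before Tran (8102).
Adeyemi and Marino both have company hire date Jun 27, 2017, so the next rule applies.
Among Adeyemi and Marino, by employee number (lower first): Adeyemi (8291) before Marino (8694).
Order: Ruiz, Chaudhari, Romero, Tran, Adeyemi, Marino.

Romero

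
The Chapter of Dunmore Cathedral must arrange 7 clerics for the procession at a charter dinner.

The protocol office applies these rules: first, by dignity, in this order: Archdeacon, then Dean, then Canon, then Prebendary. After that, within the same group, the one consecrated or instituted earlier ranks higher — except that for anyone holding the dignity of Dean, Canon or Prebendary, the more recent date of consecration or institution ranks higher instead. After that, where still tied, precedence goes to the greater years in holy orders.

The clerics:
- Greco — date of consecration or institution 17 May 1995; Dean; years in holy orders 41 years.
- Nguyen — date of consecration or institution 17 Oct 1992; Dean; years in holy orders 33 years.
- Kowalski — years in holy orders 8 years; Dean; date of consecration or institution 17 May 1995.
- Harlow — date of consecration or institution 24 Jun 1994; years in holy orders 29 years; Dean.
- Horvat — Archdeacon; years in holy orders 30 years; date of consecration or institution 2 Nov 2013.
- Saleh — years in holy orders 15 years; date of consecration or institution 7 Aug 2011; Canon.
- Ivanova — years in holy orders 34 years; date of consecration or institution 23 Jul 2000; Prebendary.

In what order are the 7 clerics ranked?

By dignity: Horvat (Archdeacon); then Greco, Kowalski, Harlow and Nguyen (Dean); then Saleh (Canon); then Ivanova (Prebendary).
Among Greco, Kowalski, Harlow and Nguyen, by date of consecration or institution (later first) (reversed rule for this group): Greco and Kowalski (17 May 1995) before Harlow (24 Jun 1994) before Nguyen (17 Oct 1992).
Among Greco and Kowalski, by years in holy orders (higher first): Greco (41 years) before Kowalski (8 years).
Full order: Horvat, Greco, Kowalski, Harlow, Nguyen, Saleh, Ivanova.

Horvat, Greco, Kowalski, Harlow, Nguyen, Saleh, Ivanova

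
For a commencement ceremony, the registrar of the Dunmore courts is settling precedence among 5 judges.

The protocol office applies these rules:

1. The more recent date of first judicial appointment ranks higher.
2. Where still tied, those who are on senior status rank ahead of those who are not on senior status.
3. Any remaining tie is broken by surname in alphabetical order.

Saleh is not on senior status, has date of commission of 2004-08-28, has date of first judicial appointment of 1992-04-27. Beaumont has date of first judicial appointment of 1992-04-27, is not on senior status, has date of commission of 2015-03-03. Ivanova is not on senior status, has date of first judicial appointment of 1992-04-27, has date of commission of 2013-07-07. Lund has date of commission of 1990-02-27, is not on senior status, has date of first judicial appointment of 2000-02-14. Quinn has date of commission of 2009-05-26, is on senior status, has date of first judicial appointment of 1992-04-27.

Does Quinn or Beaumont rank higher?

Quinn

By date of first judicial appointment (later first): Lund (2000-02-14); then Quinn, Beaumont, Ivanova and Saleh (each 1992-04-27).
Among Quinn, Beaumont, Ivanova and Saleh, on senior status before not on senior status: Quinn (on senior status) before Beaumont, Ivanova and Saleh (not on senior status).
Among Beaumont, Ivanova and Saleh, alphabetically by surname: Beaumont before Ivanova before Saleh.
So Quinn takes precedence.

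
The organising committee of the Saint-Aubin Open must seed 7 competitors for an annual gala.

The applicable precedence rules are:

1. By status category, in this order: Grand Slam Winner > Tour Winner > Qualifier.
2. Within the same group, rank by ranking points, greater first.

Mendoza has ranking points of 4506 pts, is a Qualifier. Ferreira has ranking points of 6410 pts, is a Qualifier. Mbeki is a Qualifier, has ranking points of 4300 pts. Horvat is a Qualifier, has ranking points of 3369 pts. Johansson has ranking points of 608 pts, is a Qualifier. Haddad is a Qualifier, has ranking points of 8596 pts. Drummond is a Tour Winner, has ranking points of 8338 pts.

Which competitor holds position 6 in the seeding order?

By status category: Drummond (Tour Winner); then Haddad, Ferreira, Mendoza, Mbeki, Horvat and Johansson (Qualifier).
Among Haddad, Ferreira, Mendoza, Mbeki, Horvat and Johansson, by ranking points (higher first): Haddad (8596 pts) before Ferreira (6410 pts) before Mendoza (4506 pts) before Mbeki (4300 pts) before Horvat (3369 pts) before Johansson (608 pts).
Order: Drummond, Haddad, Ferreira, Mendoza, Mbeki, Horvat, Johansson.

Horvat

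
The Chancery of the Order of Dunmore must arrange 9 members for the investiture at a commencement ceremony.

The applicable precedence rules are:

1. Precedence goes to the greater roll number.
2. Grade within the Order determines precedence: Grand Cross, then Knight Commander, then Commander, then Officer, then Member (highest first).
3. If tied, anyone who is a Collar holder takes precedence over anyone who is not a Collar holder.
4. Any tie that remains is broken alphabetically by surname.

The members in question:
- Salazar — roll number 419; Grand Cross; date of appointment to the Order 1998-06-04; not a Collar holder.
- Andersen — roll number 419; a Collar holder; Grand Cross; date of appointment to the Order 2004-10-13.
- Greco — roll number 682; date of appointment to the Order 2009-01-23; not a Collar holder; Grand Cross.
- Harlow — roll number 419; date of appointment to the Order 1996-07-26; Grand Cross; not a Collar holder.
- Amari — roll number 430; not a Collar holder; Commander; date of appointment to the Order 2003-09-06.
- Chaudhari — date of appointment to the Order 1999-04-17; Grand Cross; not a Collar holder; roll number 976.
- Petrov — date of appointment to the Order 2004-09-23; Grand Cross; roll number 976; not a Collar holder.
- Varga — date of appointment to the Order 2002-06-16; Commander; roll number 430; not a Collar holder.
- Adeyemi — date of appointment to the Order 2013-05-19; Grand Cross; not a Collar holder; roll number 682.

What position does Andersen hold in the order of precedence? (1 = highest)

7

By roll number (higher first): Chaudhari and Petrov (both 976); then Adeyemi and Greco (both 682); then Amari and Varga (both 430); then Andersen, Harlow and Salazar (each 419).
Chaudhari and Petrov are each Grand Cross, so the next rule applies.
Chaudhari and Petrov are each not a Collar holder, so the next rule applies.
Among Chaudhari and Petrov, alphabetically by surname: Chaudhari before Petrov.
Adeyemi and Greco are each Grand Cross, so the next rule applies.
Adeyemi and Greco are each not a Collar holder, so the next rule applies.
Among Adeyemi and Greco, alphabetically by surname: Adeyemi before Greco.
Amari and Varga are each Commander, so the next rule applies.
Amari and Varga are each not a Collar holder, so the next rule applies.
Among Amari and Varga, alphabetically by surname: Amari before Varga.
Andersen, Harlow and Salazar are each Grand Cross, so the next rule applies.
Among Andersen, Harlow and Salazar, a Collar holder before not a Collar holder: Andersen (a Collar holder) before Harlow and Salazar (not a Collar holder).
Among Harlow and Salazar, alphabetically by surname: Harlow before Salazar.
Order: Chaudhari, Petrov, Adeyemi, Greco, Amari, Varga, Andersen, Harlow, Salazar. So position 7.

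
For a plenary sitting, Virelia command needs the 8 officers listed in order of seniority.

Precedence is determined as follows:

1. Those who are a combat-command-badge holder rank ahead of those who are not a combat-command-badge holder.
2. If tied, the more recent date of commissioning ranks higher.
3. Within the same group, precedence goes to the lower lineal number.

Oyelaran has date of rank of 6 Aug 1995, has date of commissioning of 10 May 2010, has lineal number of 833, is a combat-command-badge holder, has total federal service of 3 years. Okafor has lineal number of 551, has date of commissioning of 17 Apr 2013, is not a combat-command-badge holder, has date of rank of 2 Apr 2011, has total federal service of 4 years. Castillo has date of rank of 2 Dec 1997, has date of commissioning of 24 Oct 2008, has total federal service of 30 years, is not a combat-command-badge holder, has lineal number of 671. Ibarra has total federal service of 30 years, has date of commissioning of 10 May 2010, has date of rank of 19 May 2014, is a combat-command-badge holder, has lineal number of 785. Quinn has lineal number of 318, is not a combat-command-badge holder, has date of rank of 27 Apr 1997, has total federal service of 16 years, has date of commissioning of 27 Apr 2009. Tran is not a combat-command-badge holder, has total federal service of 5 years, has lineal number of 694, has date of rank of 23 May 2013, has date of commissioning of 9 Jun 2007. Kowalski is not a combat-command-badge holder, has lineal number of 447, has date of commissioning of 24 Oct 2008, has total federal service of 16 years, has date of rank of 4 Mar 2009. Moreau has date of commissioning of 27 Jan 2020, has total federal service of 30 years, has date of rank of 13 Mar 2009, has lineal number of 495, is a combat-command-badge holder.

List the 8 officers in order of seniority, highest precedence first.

By the first rule: Moreau, Ibarra and Oyelaran (each a combat-command-badge holder); then Okafor, Quinn, Kowalski, Castillo and Tran (each not a combat-command-badge holder).
Among Moreau, Ibarra and Oyelaran, by date of commissioning (later first): Moreau (27 Jan 2020) before Ibarra and Oyelaran (10 May 2010).
Among Ibarra and Oyelaran, by lineal number (lower first): Ibarra (785) before Oyelaran (833).
Among Okafor, Quinn, Kowalski, Castillo and Tran, by date of commissioning (later first): Okafor (17 Apr 2013) before Quinn (27 Apr 2009) before Kowalski and Castillo (24 Oct 2008) before Tran (9 Jun 2007).
Among Kowalski and Castillo, by lineal number (lower first): Kowalski (447) before Castillo (671).
Full order: Moreau, Ibarra, Oyelaran, Okafor, Quinn, Kowalski, Castillo, Tran.

Moreau, Ibarra, Oyelaran, Okafor, Quinn, Kowalski, Castillo, Tran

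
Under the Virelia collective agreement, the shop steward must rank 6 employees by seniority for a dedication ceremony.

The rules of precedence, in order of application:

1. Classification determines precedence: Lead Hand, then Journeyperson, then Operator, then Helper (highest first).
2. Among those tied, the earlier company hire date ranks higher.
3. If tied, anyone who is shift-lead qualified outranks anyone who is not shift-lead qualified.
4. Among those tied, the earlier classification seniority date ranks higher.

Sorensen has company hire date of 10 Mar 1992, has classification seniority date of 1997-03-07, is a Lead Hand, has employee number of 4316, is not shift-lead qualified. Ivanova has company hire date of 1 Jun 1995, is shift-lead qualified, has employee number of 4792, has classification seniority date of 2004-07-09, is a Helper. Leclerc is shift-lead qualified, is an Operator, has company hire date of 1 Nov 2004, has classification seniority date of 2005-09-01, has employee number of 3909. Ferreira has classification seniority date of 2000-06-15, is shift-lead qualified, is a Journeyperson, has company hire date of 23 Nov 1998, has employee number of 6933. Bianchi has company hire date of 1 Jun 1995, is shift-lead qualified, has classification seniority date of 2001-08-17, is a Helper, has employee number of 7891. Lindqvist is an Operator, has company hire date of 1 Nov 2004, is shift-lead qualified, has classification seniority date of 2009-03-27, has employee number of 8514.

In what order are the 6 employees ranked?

Sorensen, Ferreira, Leclerc, Lindqvist, Bianchi, Ivanova

By classification: Sorensen (Lead Hand); then Ferreira (Journeyperson); then Leclerc and Lindqvist (Operator); then Bianchi and Ivanova (Helper).
Leclerc and Lindqvist both have company hire date 1 Nov 2004, so the next rule applies.
Leclerc and Lindqvist are each shift-lead qualified, so the next rule applies.
Among Leclerc and Lindqvist, by classification seniority date (earlier first): Leclerc (2005-09-01) before Lindqvist (2009-03-27).
Bianchi and Ivanova both have company hire date 1 Jun 1995, so the next rule applies.
Bianchi and Ivanova are each shift-lead qualified, so the next rule applies.
Among Bianchi and Ivanova, by classification seniority date (earlier first): Bianchi (2001-08-17) before Ivanova (2004-07-09).
Full order: Sorensen, Ferreira, Leclerc, Lindqvist, Bianchi, Ivanova.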